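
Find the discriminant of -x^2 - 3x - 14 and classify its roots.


D = b^2 - 4ac = (-3)^2 - 4(-1)(-14) = 9 - 56 = -47
Since D < 0: two complex conjugate roots (no real roots)


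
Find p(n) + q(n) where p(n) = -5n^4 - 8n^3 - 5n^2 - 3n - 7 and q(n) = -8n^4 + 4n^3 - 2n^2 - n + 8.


Align terms by degree and add:
  -5n^4 - 8n^3 - 5n^2 - 3n - 7
  -8n^4 + 4n^3 - 2n^2 - n + 8
= -13n^4 - 4n^3 - 7n^2 - 4n + 1


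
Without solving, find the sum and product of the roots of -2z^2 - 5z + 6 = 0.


For az^2+bz+c=0: sum = -b/a, product = c/a.
a=-2, b=-5, c=6
Sum = -(-5)/-2 = -5/2
Product = (6)/-2 = -3


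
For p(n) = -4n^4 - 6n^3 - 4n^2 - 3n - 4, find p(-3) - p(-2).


p(-3) = -193
p(-2) = -30
p(-3) - p(-2) = -193 + 30 = -163


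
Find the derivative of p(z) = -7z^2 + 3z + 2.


Apply the power rule term by term:
  d/dz(-7z^2) = -14z
  d/dz(3z) = 3
  d/dz(2) = 0
p'(z) = -14z + 3


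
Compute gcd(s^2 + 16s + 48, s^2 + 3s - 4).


Factor each:
  s^2 + 16s + 48 = (s + 4)(s + 12)
  s^2 + 3s - 4 = (s + 4)(s - 1)
Common monic factor: s + 4


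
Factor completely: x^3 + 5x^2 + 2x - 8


Try integer roots (divisors of -8). x=-2: p(-2)=0.
Divide out (x + 2): quotient is x^2 + 3x - 4.
Factor the quadratic: (x - 1)(x + 4)
Result: (x + 2)(x - 1)(x + 4)


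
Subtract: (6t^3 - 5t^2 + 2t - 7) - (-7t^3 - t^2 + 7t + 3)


Distribute the minus sign:
  (6t^3 - 5t^2 + 2t - 7)
- (-7t^3 - t^2 + 7t + 3)
Negate second polynomial: 7t^3 + t^2 - 7t - 3
Add: 13t^3 - 4t^2 - 5t - 10


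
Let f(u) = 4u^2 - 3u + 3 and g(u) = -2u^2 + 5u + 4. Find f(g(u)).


Substitute g(u) into f:
f(g(u)) = 4*(-2u^2 + 5u + 4)^2 + (-3)*(-2u^2 + 5u + 4) + 3
(-2u^2 + 5u + 4)^2 = 4u^4 - 20u^3 + 9u^2 + 40u + 16
Expand and combine: 16u^4 - 80u^3 + 42u^2 + 145u + 55


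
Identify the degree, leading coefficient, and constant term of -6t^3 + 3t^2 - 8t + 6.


Highest power of t is 3, with coefficient -6. Constant term is 6.
Degree = 3, leading coefficient = -6, constant term = 6


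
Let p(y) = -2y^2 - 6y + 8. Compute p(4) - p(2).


p(4) = -48
p(2) = -12
p(4) - p(2) = -48 + 12 = -36


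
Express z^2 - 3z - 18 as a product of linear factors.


Roots satisfy r1 + r2 = -b/a = 3 and r1*r2 = c/a = -18.
So r1 = -3, r2 = 6.
z^2 - 3z - 18 = (z - r1)(z - r2) = (z + 3)(z - 6)


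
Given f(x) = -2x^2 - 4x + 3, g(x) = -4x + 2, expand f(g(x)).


Substitute g(x) into f:
f(g(x)) = -2*(-4x + 2)^2 + (-4)*(-4x + 2) + 3
(-4x + 2)^2 = 16x^2 - 16x + 4
Expand and combine: -32x^2 + 48x - 13


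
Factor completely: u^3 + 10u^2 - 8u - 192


Try integer roots (divisors of -192). u=-8: p(-8)=0.
Divide out (u + 8): quotient is u^2 + 2u - 24.
Factor the quadratic: (u + 6)(u - 4)
Result: (u + 8)(u + 6)(u - 4)


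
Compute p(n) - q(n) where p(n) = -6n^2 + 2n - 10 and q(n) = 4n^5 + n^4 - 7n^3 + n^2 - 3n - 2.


Distribute the minus sign:
  (-6n^2 + 2n - 10)
- (4n^5 + n^4 - 7n^3 + n^2 - 3n - 2)
Negate second polynomial: -4n^5 - n^4 + 7n^3 - n^2 + 3n + 2
Add: -4n^5 - n^4 + 7n^3 - 7n^2 + 5n - 8


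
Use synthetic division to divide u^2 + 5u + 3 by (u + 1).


Synthetic division with c = -1. Coefficients: 1, 5, 3
Bring down 1.
  1 * -1 = -1; -1 + 5 = 4
  4 * -1 = -4; -4 + 3 = -1
Quotient: u + 4, Remainder: -1


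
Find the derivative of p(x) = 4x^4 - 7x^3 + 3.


Apply the power rule term by term:
  d/dx(4x^4) = 16x^3
  d/dx(-7x^3) = -21x^2
  d/dx(3) = 0
p'(x) = 16x^3 - 21x^2


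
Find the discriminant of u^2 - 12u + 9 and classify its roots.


D = b^2 - 4ac = (-12)^2 - 4(1)(9) = 144 - 36 = 108
Since D > 0: two distinct irrational roots


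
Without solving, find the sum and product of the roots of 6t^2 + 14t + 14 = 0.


For at^2+bt+c=0: sum = -b/a, product = c/a.
a=6, b=14, c=14
Sum = -(14)/6 = -7/3
Product = (14)/6 = 7/3


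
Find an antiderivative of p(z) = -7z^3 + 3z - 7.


Reverse power rule on each term:
  ∫ -7z^3 dz = -(7/4)z^4
  ∫ 3z dz = (3/2)z^2
  ∫ -7 dz = -7z
F(z) = -(7/4)z^4 + (3/2)z^2 - 7z + C


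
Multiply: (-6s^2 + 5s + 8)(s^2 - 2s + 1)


Distribute each term of the first polynomial:
  (-6s^2)(s^2 - 2s + 1) = -6s^4 + 12s^3 - 6s^2
  (5s)(s^2 - 2s + 1) = 5s^3 - 10s^2 + 5s
  (8)(s^2 - 2s + 1) = 8s^2 - 16s + 8
Sum: -6s^4 + 17s^3 - 8s^2 - 11s + 8


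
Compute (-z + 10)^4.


Expand (-z + 10)^4 by repeated multiplication:
  (-z + 10)^2 = z^2 - 20z + 100
  (-z + 10)^3 = -z^3 + 30z^2 - 300z + 1000
= z^4 - 40z^3 + 600z^2 - 4000z + 10000


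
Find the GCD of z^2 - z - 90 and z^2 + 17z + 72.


Factor each:
  z^2 - z - 90 = (z + 9)(z - 10)
  z^2 + 17z + 72 = (z + 9)(z + 8)
Common monic factor: z + 9


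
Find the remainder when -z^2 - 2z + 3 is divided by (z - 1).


By the Remainder Theorem, the remainder equals p(1):
  -1*(1)^2 = -1
  -2*(1)^1 = -2
  constant: 3
Sum: -1 - 2 + 3 = 0


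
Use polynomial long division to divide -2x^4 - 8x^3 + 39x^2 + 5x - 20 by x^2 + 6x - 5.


(-2x^4 - 8x^3 + 39x^2 + 5x - 20) / (x^2 + 6x - 5)
Step 1: -2x^2 * (x^2 + 6x - 5) = -2x^4 - 12x^3 + 10x^2; subtract.
Step 2: 4x * (x^2 + 6x - 5) = 4x^3 + 24x^2 - 20x; subtract.
Step 3: 5 * (x^2 + 6x - 5) = 5x^2 + 30x - 25; subtract.
Quotient: -2x^2 + 4x + 5, Remainder: -5x + 5


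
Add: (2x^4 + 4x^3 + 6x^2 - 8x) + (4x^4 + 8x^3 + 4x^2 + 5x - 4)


Align terms by degree and add:
  2x^4 + 4x^3 + 6x^2 - 8x
+ 4x^4 + 8x^3 + 4x^2 + 5x - 4
= 6x^4 + 12x^3 + 10x^2 - 3x - 4


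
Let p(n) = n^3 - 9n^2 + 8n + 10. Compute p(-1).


Using direct substitution:
  1 * (-1)^3 = -1
  -9 * (-1)^2 = -9
  8 * (-1)^1 = -8
  constant: 10
Sum = -1 - 9 - 8 + 10 = -8


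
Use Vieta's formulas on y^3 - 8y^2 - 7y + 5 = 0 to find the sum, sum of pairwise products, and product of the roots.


Monic cubic y^3+by^2+cy+d=0: sum=-b, pairwise sum=c, product=-d.
b=-8, c=-7, d=5
r1+r2+r3 = 8
r1r2+r1r3+r2r3 = -7
r1r2r3 = -5


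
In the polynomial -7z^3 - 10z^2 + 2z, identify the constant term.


Read off the constant term: 0


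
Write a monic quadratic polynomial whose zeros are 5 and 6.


p(t) = (t - 5)(t - 6)
Expand: t^2 - 11t + 30


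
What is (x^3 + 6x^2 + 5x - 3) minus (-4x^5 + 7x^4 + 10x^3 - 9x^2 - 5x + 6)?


Distribute the minus sign:
  (x^3 + 6x^2 + 5x - 3)
- (-4x^5 + 7x^4 + 10x^3 - 9x^2 - 5x + 6)
Negate second polynomial: 4x^5 - 7x^4 - 10x^3 + 9x^2 + 5x - 6
Add: 4x^5 - 7x^4 - 9x^3 + 15x^2 + 10x - 9


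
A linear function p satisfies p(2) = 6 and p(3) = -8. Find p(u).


p(u) = mu + b. Using p(2)=6, p(3)=-8:
m = (6 + 8)/(2 - 3) = 14/-1 = -14
b = 6 - m*(2) = 6 + 28 = 34
p(u) = -14u + 34


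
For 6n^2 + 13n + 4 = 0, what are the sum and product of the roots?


For an^2+bn+c=0: sum = -b/a, product = c/a.
a=6, b=13, c=4
Sum = -(13)/6 = -13/6
Product = (4)/6 = 2/3


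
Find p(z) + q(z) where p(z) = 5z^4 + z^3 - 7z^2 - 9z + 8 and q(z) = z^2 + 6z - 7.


Align terms by degree and add:
  5z^4 + z^3 - 7z^2 - 9z + 8
+ z^2 + 6z - 7
= 5z^4 + z^3 - 6z^2 - 3z + 1


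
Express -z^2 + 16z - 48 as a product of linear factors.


Roots satisfy r1 + r2 = -b/a = 16 and r1*r2 = c/a = 48.
So r1 = 12, r2 = 4.
-z^2 + 16z - 48 = -(z - r1)(z - r2) = -(z - 12)(z - 4)


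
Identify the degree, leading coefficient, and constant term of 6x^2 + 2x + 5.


Highest power of x is 2, with coefficient 6. Constant term is 5.
Degree = 2, leading coefficient = 6, constant term = 5


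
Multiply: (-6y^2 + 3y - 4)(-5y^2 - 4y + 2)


Distribute each term of the first polynomial:
  (-6y^2)(-5y^2 - 4y + 2) = 30y^4 + 24y^3 - 12y^2
  (3y)(-5y^2 - 4y + 2) = -15y^3 - 12y^2 + 6y
  (-4)(-5y^2 - 4y + 2) = 20y^2 + 16y - 8
Sum: 30y^4 + 9y^3 - 4y^2 + 22y - 8


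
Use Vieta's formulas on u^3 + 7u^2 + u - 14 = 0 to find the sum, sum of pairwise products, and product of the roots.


Monic cubic u^3+bu^2+cu+d=0: sum=-b, pairwise sum=c, product=-d.
b=7, c=1, d=-14
r1+r2+r3 = -7
r1r2+r1r3+r2r3 = 1
r1r2r3 = 14


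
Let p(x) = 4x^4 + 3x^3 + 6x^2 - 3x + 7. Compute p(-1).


Using direct substitution:
  4 * (-1)^4 = 4
  3 * (-1)^3 = -3
  6 * (-1)^2 = 6
  -3 * (-1)^1 = 3
  constant: 7
Sum = 4 - 3 + 6 + 3 + 7 = 17


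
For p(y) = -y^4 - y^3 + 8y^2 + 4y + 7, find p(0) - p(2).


p(0) = 7
p(2) = 23
p(0) - p(2) = 7 - 23 = -16


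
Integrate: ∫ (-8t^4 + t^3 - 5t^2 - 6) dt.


Reverse power rule on each term:
  ∫ -8t^4 dt = -(8/5)t^5
  ∫ t^3 dt = (1/4)t^4
  ∫ -5t^2 dt = -(5/3)t^3
  ∫ -6 dt = -6t
F(t) = -(8/5)t^5 + (1/4)t^4 - (5/3)t^3 - 6t + C


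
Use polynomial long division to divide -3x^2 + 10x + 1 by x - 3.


(-3x^2 + 10x + 1) / (x - 3)
Step 1: -3x * (x - 3) = -3x^2 + 9x; subtract.
Step 2: 1 * (x - 3) = x - 3; subtract.
Quotient: -3x + 1, Remainder: 4


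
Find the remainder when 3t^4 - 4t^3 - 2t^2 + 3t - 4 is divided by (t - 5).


By the Remainder Theorem, the remainder equals p(5):
  3*(5)^4 = 1875
  -4*(5)^3 = -500
  -2*(5)^2 = -50
  3*(5)^1 = 15
  constant: -4
Sum: 1875 - 500 - 50 + 15 - 4 = 1336


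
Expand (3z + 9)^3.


Expand (3z + 9)^3 by repeated multiplication:
  (3z + 9)^2 = 9z^2 + 54z + 81
= 27z^3 + 243z^2 + 729z + 729


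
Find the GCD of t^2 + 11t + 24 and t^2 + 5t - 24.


Factor each:
  t^2 + 11t + 24 = (t + 8)(t + 3)
  t^2 + 5t - 24 = (t + 8)(t - 3)
Common monic factor: t + 8


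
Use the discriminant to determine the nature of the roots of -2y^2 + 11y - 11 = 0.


D = b^2 - 4ac = (11)^2 - 4(-2)(-11) = 121 - 88 = 33
Since D > 0: two distinct irrational roots


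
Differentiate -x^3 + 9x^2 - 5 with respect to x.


Apply the power rule term by term:
  d/dx(-x^3) = -3x^2
  d/dx(9x^2) = 18x
  d/dx(-5) = 0
p'(x) = -3x^2 + 18x


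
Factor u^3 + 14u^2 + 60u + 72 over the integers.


Try integer roots (divisors of 72). u=-2: p(-2)=0.
Divide out (u + 2): quotient is u^2 + 12u + 36.
Factor the quadratic: (u + 6)(u + 6)
Result: (u + 2)(u + 6)(u + 6)


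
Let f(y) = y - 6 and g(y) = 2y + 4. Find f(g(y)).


Substitute g(y) into f:
f(g(y)) = 1*(2y + 4) + (-6)
Expand and combine: 2y - 2


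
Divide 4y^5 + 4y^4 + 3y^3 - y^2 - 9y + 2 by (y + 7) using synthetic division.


Synthetic division with c = -7. Coefficients: 4, 4, 3, -1, -9, 2
Bring down 4.
  4 * -7 = -28; -28 + 4 = -24
  -24 * -7 = 168; 168 + 3 = 171
  171 * -7 = -1197; -1197 - 1 = -1198
  -1198 * -7 = 8386; 8386 - 9 = 8377
  8377 * -7 = -58639; -58639 + 2 = -58637
Quotient: 4y^4 - 24y^3 + 171y^2 - 1198y + 8377, Remainder: -58637


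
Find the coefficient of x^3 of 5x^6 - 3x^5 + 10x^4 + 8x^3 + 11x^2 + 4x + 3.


Read off the coefficient of x^3: 8


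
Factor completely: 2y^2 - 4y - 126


Roots satisfy r1 + r2 = -b/a = 2 and r1*r2 = c/a = -63.
So r1 = 9, r2 = -7.
2y^2 - 4y - 126 = 2(y - r1)(y - r2) = 2(y - 9)(y + 7)


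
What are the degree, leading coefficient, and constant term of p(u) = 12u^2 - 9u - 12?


Highest power of u is 2, with coefficient 12. Constant term is -12.
Degree = 2, leading coefficient = 12, constant term = -12


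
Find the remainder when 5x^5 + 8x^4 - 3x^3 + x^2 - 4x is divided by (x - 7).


By the Remainder Theorem, the remainder equals p(7):
  5*(7)^5 = 84035
  8*(7)^4 = 19208
  -3*(7)^3 = -1029
  1*(7)^2 = 49
  -4*(7)^1 = -28
  constant: 0
Sum: 84035 + 19208 - 1029 + 49 - 28 + 0 = 102235


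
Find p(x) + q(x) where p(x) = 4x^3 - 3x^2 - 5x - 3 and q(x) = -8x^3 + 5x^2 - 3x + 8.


Align terms by degree and add:
  4x^3 - 3x^2 - 5x - 3
  -8x^3 + 5x^2 - 3x + 8
= -4x^3 + 2x^2 - 8x + 5


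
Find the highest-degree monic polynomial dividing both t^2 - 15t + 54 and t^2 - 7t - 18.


Factor each:
  t^2 - 15t + 54 = (t - 9)(t - 6)
  t^2 - 7t - 18 = (t - 9)(t + 2)
Common monic factor: t - 9


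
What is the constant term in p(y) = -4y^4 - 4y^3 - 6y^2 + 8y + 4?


Read off the constant term: 4


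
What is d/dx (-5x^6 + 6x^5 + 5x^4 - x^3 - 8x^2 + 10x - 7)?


Apply the power rule term by term:
  d/dx(-5x^6) = -30x^5
  d/dx(6x^5) = 30x^4
  d/dx(5x^4) = 20x^3
  d/dx(-x^3) = -3x^2
  d/dx(-8x^2) = -16x
  d/dx(10x) = 10
  d/dx(-7) = 0
p'(x) = -30x^5 + 30x^4 + 20x^3 - 3x^2 - 16x + 10


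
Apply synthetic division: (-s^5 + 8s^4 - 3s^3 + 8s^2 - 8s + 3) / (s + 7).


Synthetic division with c = -7. Coefficients: -1, 8, -3, 8, -8, 3
Bring down -1.
  -1 * -7 = 7; 7 + 8 = 15
  15 * -7 = -105; -105 - 3 = -108
  -108 * -7 = 756; 756 + 8 = 764
  764 * -7 = -5348; -5348 - 8 = -5356
  -5356 * -7 = 37492; 37492 + 3 = 37495
Quotient: -s^4 + 15s^3 - 108s^2 + 764s - 5356, Remainder: 37495


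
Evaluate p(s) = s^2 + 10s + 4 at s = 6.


Using direct substitution:
  1 * (6)^2 = 36
  10 * (6)^1 = 60
  constant: 4
Sum = 36 + 60 + 4 = 100


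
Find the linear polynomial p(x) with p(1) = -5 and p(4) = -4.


p(x) = mx + b. Using p(1)=-5, p(4)=-4:
m = (-5 + 4)/(1 - 4) = -1/-3 = 1/3
b = -5 - m*(1) = -5 - 1/3 = -16/3
p(x) = (1/3)x - (16/3)


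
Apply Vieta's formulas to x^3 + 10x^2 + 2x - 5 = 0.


Monic cubic x^3+bx^2+cx+d=0: sum=-b, pairwise sum=c, product=-d.
b=10, c=2, d=-5
r1+r2+r3 = -10
r1r2+r1r3+r2r3 = 2
r1r2r3 = 5


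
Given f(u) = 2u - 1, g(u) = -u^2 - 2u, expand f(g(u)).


Substitute g(u) into f:
f(g(u)) = 2*(-u^2 - 2u) + (-1)
Expand and combine: -2u^2 - 4u - 1


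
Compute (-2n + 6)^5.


Expand (-2n + 6)^5 by repeated multiplication:
  (-2n + 6)^2 = 4n^2 - 24n + 36
  (-2n + 6)^3 = -8n^3 + 72n^2 - 216n + 216
  (-2n + 6)^4 = 16n^4 - 192n^3 + 864n^2 - 1728n + 1296
= -32n^5 + 480n^4 - 2880n^3 + 8640n^2 - 12960n + 7776


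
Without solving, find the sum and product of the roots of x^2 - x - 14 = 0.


For ax^2+bx+c=0: sum = -b/a, product = c/a.
a=1, b=-1, c=-14
Sum = -(-1)/1 = 1
Product = (-14)/1 = -14


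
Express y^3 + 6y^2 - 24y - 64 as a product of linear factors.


Try integer roots (divisors of -64). y=4: p(4)=0.
Divide out (y - 4): quotient is y^2 + 10y + 16.
Factor the quadratic: (y + 2)(y + 8)
Result: (y - 4)(y + 2)(y + 8)


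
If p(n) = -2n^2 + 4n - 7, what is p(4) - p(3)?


p(4) = -23
p(3) = -13
p(4) - p(3) = -23 + 13 = -10


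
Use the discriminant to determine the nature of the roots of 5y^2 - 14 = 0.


D = b^2 - 4ac = (0)^2 - 4(5)(-14) = 0 + 280 = 280
Since D > 0: two distinct irrational roots


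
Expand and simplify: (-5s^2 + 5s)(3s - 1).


Distribute each term of the first polynomial:
  (-5s^2)(3s - 1) = -15s^3 + 5s^2
  (5s)(3s - 1) = 15s^2 - 5s
Sum: -15s^3 + 20s^2 - 5s


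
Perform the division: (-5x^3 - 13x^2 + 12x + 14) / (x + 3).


(-5x^3 - 13x^2 + 12x + 14) / (x + 3)
Step 1: -5x^2 * (x + 3) = -5x^3 - 15x^2; subtract.
Step 2: 2x * (x + 3) = 2x^2 + 6x; subtract.
Step 3: 6 * (x + 3) = 6x + 18; subtract.
Quotient: -5x^2 + 2x + 6, Remainder: -4


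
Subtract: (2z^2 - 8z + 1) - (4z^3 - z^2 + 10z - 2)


Distribute the minus sign:
  (2z^2 - 8z + 1)
- (4z^3 - z^2 + 10z - 2)
Negate second polynomial: -4z^3 + z^2 - 10z + 2
Add: -4z^3 + 3z^2 - 18z + 3


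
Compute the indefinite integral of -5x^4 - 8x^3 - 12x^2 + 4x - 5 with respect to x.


Reverse power rule on each term:
  ∫ -5x^4 dx = -x^5
  ∫ -8x^3 dx = -2x^4
  ∫ -12x^2 dx = -4x^3
  ∫ 4x dx = 2x^2
  ∫ -5 dx = -5x
F(x) = -x^5 - 2x^4 - 4x^3 + 2x^2 - 5x + C


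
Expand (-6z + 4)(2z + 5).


Distribute each term of the first polynomial:
  (-6z)(2z + 5) = -12z^2 - 30z
  (4)(2z + 5) = 8z + 20
Sum: -12z^2 - 22z + 20


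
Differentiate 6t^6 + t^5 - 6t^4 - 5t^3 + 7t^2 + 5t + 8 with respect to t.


Apply the power rule term by term:
  d/dt(6t^6) = 36t^5
  d/dt(t^5) = 5t^4
  d/dt(-6t^4) = -24t^3
  d/dt(-5t^3) = -15t^2
  d/dt(7t^2) = 14t
  d/dt(5t) = 5
  d/dt(8) = 0
p'(t) = 36t^5 + 5t^4 - 24t^3 - 15t^2 + 14t + 5


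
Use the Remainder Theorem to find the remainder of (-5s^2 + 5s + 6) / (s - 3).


By the Remainder Theorem, the remainder equals p(3):
  -5*(3)^2 = -45
  5*(3)^1 = 15
  constant: 6
Sum: -45 + 15 + 6 = -24


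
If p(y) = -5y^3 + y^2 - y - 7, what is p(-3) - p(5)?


p(-3) = 140
p(5) = -612
p(-3) - p(5) = 140 + 612 = 752


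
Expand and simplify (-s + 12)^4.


Expand (-s + 12)^4 by repeated multiplication:
  (-s + 12)^2 = s^2 - 24s + 144
  (-s + 12)^3 = -s^3 + 36s^2 - 432s + 1728
= s^4 - 48s^3 + 864s^2 - 6912s + 20736


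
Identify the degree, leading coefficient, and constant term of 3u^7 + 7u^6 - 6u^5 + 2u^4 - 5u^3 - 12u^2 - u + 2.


Highest power of u is 7, with coefficient 3. Constant term is 2.
Degree = 7, leading coefficient = 3, constant term = 2


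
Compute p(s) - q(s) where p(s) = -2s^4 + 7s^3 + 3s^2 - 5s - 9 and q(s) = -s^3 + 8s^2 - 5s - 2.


Distribute the minus sign:
  (-2s^4 + 7s^3 + 3s^2 - 5s - 9)
- (-s^3 + 8s^2 - 5s - 2)
Negate second polynomial: s^3 - 8s^2 + 5s + 2
Add: -2s^4 + 8s^3 - 5s^2 - 7


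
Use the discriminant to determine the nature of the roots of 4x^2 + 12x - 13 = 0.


D = b^2 - 4ac = (12)^2 - 4(4)(-13) = 144 + 208 = 352
Since D > 0: two distinct irrational roots


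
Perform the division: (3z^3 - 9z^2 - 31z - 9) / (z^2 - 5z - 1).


(3z^3 - 9z^2 - 31z - 9) / (z^2 - 5z - 1)
Step 1: 3z * (z^2 - 5z - 1) = 3z^3 - 15z^2 - 3z; subtract.
Step 2: 6 * (z^2 - 5z - 1) = 6z^2 - 30z - 6; subtract.
Quotient: 3z + 6, Remainder: 2z - 3


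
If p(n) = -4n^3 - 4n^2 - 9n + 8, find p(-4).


Using direct substitution:
  -4 * (-4)^3 = 256
  -4 * (-4)^2 = -64
  -9 * (-4)^1 = 36
  constant: 8
Sum = 256 - 64 + 36 + 8 = 236


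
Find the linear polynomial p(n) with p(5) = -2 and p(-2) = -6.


p(n) = mn + b. Using p(5)=-2, p(-2)=-6:
m = (-2 + 6)/(5 + 2) = 4/7 = 4/7
b = -2 - m*(5) = -2 - 20/7 = -34/7
p(n) = (4/7)n - (34/7)


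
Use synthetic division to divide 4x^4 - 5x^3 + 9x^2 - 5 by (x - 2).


Synthetic division with c = 2. Coefficients: 4, -5, 9, 0, -5
Bring down 4.
  4 * 2 = 8; 8 - 5 = 3
  3 * 2 = 6; 6 + 9 = 15
  15 * 2 = 30; 30 + 0 = 30
  30 * 2 = 60; 60 - 5 = 55
Quotient: 4x^3 + 3x^2 + 15x + 30, Remainder: 55


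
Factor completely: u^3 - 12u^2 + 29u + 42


Try integer roots (divisors of 42). u=-1: p(-1)=0.
Divide out (u + 1): quotient is u^2 - 13u + 42.
Factor the quadratic: (u - 7)(u - 6)
Result: (u + 1)(u - 7)(u - 6)


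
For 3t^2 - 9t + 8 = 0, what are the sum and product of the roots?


For at^2+bt+c=0: sum = -b/a, product = c/a.
a=3, b=-9, c=8
Sum = -(-9)/3 = 3
Product = (8)/3 = 8/3


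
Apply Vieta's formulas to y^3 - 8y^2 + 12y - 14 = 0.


Monic cubic y^3+by^2+cy+d=0: sum=-b, pairwise sum=c, product=-d.
b=-8, c=12, d=-14
r1+r2+r3 = 8
r1r2+r1r3+r2r3 = 12
r1r2r3 = 14


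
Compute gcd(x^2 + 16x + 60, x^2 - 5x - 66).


Factor each:
  x^2 + 16x + 60 = (x + 6)(x + 10)
  x^2 - 5x - 66 = (x + 6)(x - 11)
Common monic factor: x + 6


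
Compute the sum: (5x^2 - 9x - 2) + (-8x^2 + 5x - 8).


Align terms by degree and add:
  5x^2 - 9x - 2
  -8x^2 + 5x - 8
= -3x^2 - 4x - 10


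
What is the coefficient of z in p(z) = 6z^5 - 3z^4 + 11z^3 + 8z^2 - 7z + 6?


Read off the coefficient of z: -7


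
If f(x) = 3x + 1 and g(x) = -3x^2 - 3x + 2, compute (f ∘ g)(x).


Substitute g(x) into f:
f(g(x)) = 3*(-3x^2 - 3x + 2) + 1
Expand and combine: -9x^2 - 9x + 7


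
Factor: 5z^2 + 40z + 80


Roots satisfy r1 + r2 = -b/a = -8 and r1*r2 = c/a = 16.
So r1 = -4, r2 = -4.
5z^2 + 40z + 80 = 5(z - r1)(z - r2) = 5(z + 4)(z + 4)


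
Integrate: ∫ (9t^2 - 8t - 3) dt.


Reverse power rule on each term:
  ∫ 9t^2 dt = 3t^3
  ∫ -8t dt = -4t^2
  ∫ -3 dt = -3t
F(t) = 3t^3 - 4t^2 - 3t + C


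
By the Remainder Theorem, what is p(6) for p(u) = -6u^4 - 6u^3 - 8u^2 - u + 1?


By the Remainder Theorem, the remainder equals p(6):
  -6*(6)^4 = -7776
  -6*(6)^3 = -1296
  -8*(6)^2 = -288
  -1*(6)^1 = -6
  constant: 1
Sum: -7776 - 1296 - 288 - 6 + 1 = -9365


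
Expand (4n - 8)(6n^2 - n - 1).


Distribute each term of the first polynomial:
  (4n)(6n^2 - n - 1) = 24n^3 - 4n^2 - 4n
  (-8)(6n^2 - n - 1) = -48n^2 + 8n + 8
Sum: 24n^3 - 52n^2 + 4n + 8


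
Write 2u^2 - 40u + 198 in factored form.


Roots satisfy r1 + r2 = -b/a = 20 and r1*r2 = c/a = 99.
So r1 = 11, r2 = 9.
2u^2 - 40u + 198 = 2(u - r1)(u - r2) = 2(u - 11)(u - 9)


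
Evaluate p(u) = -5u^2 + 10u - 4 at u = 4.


Using direct substitution:
  -5 * (4)^2 = -80
  10 * (4)^1 = 40
  constant: -4
Sum = -80 + 40 - 4 = -44


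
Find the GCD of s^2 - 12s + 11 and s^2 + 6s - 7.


Factor each:
  s^2 - 12s + 11 = (s - 1)(s - 11)
  s^2 + 6s - 7 = (s - 1)(s + 7)
Common monic factor: s - 1


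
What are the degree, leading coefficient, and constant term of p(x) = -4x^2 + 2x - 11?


Highest power of x is 2, with coefficient -4. Constant term is -11.
Degree = 2, leading coefficient = -4, constant term = -11


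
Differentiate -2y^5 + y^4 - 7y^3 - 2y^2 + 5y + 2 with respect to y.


Apply the power rule term by term:
  d/dy(-2y^5) = -10y^4
  d/dy(y^4) = 4y^3
  d/dy(-7y^3) = -21y^2
  d/dy(-2y^2) = -4y
  d/dy(5y) = 5
  d/dy(2) = 0
p'(y) = -10y^4 + 4y^3 - 21y^2 - 4y + 5


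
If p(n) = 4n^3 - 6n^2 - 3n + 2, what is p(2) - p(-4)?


p(2) = 4
p(-4) = -338
p(2) - p(-4) = 4 + 338 = 342


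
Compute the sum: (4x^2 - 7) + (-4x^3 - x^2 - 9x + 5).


Align terms by degree and add:
  4x^2 - 7
  -4x^3 - x^2 - 9x + 5
= -4x^3 + 3x^2 - 9x - 2


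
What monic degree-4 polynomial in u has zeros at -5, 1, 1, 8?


p(u) = (u + 5)(u - 1)(u - 1)(u - 8)
Expand: u^4 - 5u^3 - 33u^2 + 77u - 40


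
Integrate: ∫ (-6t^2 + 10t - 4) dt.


Reverse power rule on each term:
  ∫ -6t^2 dt = -2t^3
  ∫ 10t dt = 5t^2
  ∫ -4 dt = -4t
F(t) = -2t^3 + 5t^2 - 4t + C


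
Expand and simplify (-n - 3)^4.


Expand (-n - 3)^4 by repeated multiplication:
  (-n - 3)^2 = n^2 + 6n + 9
  (-n - 3)^3 = -n^3 - 9n^2 - 27n - 27
= n^4 + 12n^3 + 54n^2 + 108n + 81


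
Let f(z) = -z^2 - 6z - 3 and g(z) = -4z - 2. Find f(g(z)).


Substitute g(z) into f:
f(g(z)) = -1*(-4z - 2)^2 + (-6)*(-4z - 2) + (-3)
(-4z - 2)^2 = 16z^2 + 16z + 4
Expand and combine: -16z^2 + 8z + 5


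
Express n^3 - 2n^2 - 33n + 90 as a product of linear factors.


Try integer roots (divisors of 90). n=3: p(3)=0.
Divide out (n - 3): quotient is n^2 + n - 30.
Factor the quadratic: (n - 5)(n + 6)
Result: (n - 3)(n - 5)(n + 6)


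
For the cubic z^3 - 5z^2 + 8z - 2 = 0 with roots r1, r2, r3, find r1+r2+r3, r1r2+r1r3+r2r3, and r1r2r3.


Monic cubic z^3+bz^2+cz+d=0: sum=-b, pairwise sum=c, product=-d.
b=-5, c=8, d=-2
r1+r2+r3 = 5
r1r2+r1r3+r2r3 = 8
r1r2r3 = 2


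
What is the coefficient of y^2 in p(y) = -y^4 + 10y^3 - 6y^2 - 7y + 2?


Read off the coefficient of y^2: -6


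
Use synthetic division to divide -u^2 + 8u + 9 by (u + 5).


Synthetic division with c = -5. Coefficients: -1, 8, 9
Bring down -1.
  -1 * -5 = 5; 5 + 8 = 13
  13 * -5 = -65; -65 + 9 = -56
Quotient: -u + 13, Remainder: -56


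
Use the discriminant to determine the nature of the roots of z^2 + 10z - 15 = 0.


D = b^2 - 4ac = (10)^2 - 4(1)(-15) = 100 + 60 = 160
Since D > 0: two distinct irrational roots


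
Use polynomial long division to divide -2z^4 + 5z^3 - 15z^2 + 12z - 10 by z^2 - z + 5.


(-2z^4 + 5z^3 - 15z^2 + 12z - 10) / (z^2 - z + 5)
Step 1: -2z^2 * (z^2 - z + 5) = -2z^4 + 2z^3 - 10z^2; subtract.
Step 2: 3z * (z^2 - z + 5) = 3z^3 - 3z^2 + 15z; subtract.
Step 3: -2 * (z^2 - z + 5) = -2z^2 + 2z - 10; subtract.
Quotient: -2z^2 + 3z - 2, Remainder: -5z


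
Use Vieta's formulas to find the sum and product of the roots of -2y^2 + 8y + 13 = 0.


For ay^2+by+c=0: sum = -b/a, product = c/a.
a=-2, b=8, c=13
Sum = -(8)/-2 = 4
Product = (13)/-2 = -13/2


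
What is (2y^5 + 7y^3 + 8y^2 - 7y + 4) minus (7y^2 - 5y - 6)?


Distribute the minus sign:
  (2y^5 + 7y^3 + 8y^2 - 7y + 4)
- (7y^2 - 5y - 6)
Negate second polynomial: -7y^2 + 5y + 6
Add: 2y^5 + 7y^3 + y^2 - 2y + 10


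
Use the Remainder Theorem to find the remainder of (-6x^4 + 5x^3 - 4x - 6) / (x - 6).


By the Remainder Theorem, the remainder equals p(6):
  -6*(6)^4 = -7776
  5*(6)^3 = 1080
  0*(6)^2 = 0
  -4*(6)^1 = -24
  constant: -6
Sum: -7776 + 1080 + 0 - 24 - 6 = -6726


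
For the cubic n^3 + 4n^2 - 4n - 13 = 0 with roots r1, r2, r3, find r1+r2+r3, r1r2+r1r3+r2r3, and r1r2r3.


Monic cubic n^3+bn^2+cn+d=0: sum=-b, pairwise sum=c, product=-d.
b=4, c=-4, d=-13
r1+r2+r3 = -4
r1r2+r1r3+r2r3 = -4
r1r2r3 = 13


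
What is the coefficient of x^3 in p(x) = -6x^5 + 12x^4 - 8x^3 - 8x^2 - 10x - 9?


Read off the coefficient of x^3: -8


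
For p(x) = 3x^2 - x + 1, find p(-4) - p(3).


p(-4) = 53
p(3) = 25
p(-4) - p(3) = 53 - 25 = 28


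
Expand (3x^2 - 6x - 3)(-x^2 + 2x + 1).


Distribute each term of the first polynomial:
  (3x^2)(-x^2 + 2x + 1) = -3x^4 + 6x^3 + 3x^2
  (-6x)(-x^2 + 2x + 1) = 6x^3 - 12x^2 - 6x
  (-3)(-x^2 + 2x + 1) = 3x^2 - 6x - 3
Sum: -3x^4 + 12x^3 - 6x^2 - 12x - 3


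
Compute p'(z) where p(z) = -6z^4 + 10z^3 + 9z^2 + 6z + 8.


Apply the power rule term by term:
  d/dz(-6z^4) = -24z^3
  d/dz(10z^3) = 30z^2
  d/dz(9z^2) = 18z
  d/dz(6z) = 6
  d/dz(8) = 0
p'(z) = -24z^3 + 30z^2 + 18z + 6


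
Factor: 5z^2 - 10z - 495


Roots satisfy r1 + r2 = -b/a = 2 and r1*r2 = c/a = -99.
So r1 = -9, r2 = 11.
5z^2 - 10z - 495 = 5(z - r1)(z - r2) = 5(z + 9)(z - 11)


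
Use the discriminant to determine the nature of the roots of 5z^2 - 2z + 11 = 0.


D = b^2 - 4ac = (-2)^2 - 4(5)(11) = 4 - 220 = -216
Since D < 0: two complex conjugate roots (no real roots)


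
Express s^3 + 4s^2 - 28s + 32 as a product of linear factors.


Try integer roots (divisors of 32). s=-8: p(-8)=0.
Divide out (s + 8): quotient is s^2 - 4s + 4.
Factor the quadratic: (s - 2)(s - 2)
Result: (s + 8)(s - 2)(s - 2)


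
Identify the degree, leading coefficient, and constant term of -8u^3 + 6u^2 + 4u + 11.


Highest power of u is 3, with coefficient -8. Constant term is 11.
Degree = 3, leading coefficient = -8, constant term = 11


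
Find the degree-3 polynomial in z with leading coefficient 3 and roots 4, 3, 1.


p(z) = 3(z - 4)(z - 3)(z - 1)
Expand: 3z^3 - 24z^2 + 57z - 36


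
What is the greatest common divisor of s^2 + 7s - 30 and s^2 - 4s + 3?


Factor each:
  s^2 + 7s - 30 = (s - 3)(s + 10)
  s^2 - 4s + 3 = (s - 3)(s - 1)
Common monic factor: s - 3


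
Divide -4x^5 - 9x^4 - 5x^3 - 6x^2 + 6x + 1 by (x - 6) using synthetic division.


Synthetic division with c = 6. Coefficients: -4, -9, -5, -6, 6, 1
Bring down -4.
  -4 * 6 = -24; -24 - 9 = -33
  -33 * 6 = -198; -198 - 5 = -203
  -203 * 6 = -1218; -1218 - 6 = -1224
  -1224 * 6 = -7344; -7344 + 6 = -7338
  -7338 * 6 = -44028; -44028 + 1 = -44027
Quotient: -4x^4 - 33x^3 - 203x^2 - 1224x - 7338, Remainder: -44027


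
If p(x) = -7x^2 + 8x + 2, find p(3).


Using direct substitution:
  -7 * (3)^2 = -63
  8 * (3)^1 = 24
  constant: 2
Sum = -63 + 24 + 2 = -37


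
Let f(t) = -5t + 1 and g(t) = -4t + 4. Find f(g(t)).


Substitute g(t) into f:
f(g(t)) = -5*(-4t + 4) + 1
Expand and combine: 20t - 19


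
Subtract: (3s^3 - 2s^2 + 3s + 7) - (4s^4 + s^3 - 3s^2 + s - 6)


Distribute the minus sign:
  (3s^3 - 2s^2 + 3s + 7)
- (4s^4 + s^3 - 3s^2 + s - 6)
Negate second polynomial: -4s^4 - s^3 + 3s^2 - s + 6
Add: -4s^4 + 2s^3 + s^2 + 2s + 13


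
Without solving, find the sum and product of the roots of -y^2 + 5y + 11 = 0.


For ay^2+by+c=0: sum = -b/a, product = c/a.
a=-1, b=5, c=11
Sum = -(5)/-1 = 5
Product = (11)/-1 = -11


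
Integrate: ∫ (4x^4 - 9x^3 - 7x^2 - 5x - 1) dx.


Reverse power rule on each term:
  ∫ 4x^4 dx = (4/5)x^5
  ∫ -9x^3 dx = -(9/4)x^4
  ∫ -7x^2 dx = -(7/3)x^3
  ∫ -5x dx = -(5/2)x^2
  ∫ -1 dx = -x
F(x) = (4/5)x^5 - (9/4)x^4 - (7/3)x^3 - (5/2)x^2 - x + C


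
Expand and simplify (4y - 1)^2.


Expand (4y - 1)^2 by repeated multiplication:
= 16y^2 - 8y + 1


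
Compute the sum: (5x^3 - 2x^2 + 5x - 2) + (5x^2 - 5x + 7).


Align terms by degree and add:
  5x^3 - 2x^2 + 5x - 2
+ 5x^2 - 5x + 7
= 5x^3 + 3x^2 + 5


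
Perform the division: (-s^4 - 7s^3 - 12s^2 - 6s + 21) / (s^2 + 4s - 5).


(-s^4 - 7s^3 - 12s^2 - 6s + 21) / (s^2 + 4s - 5)
Step 1: -s^2 * (s^2 + 4s - 5) = -s^4 - 4s^3 + 5s^2; subtract.
Step 2: -3s * (s^2 + 4s - 5) = -3s^3 - 12s^2 + 15s; subtract.
Step 3: -5 * (s^2 + 4s - 5) = -5s^2 - 20s + 25; subtract.
Quotient: -s^2 - 3s - 5, Remainder: -s - 4


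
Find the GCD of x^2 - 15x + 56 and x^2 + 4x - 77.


Factor each:
  x^2 - 15x + 56 = (x - 7)(x - 8)
  x^2 + 4x - 77 = (x - 7)(x + 11)
Common monic factor: x - 7


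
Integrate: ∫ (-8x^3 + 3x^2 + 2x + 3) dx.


Reverse power rule on each term:
  ∫ -8x^3 dx = -2x^4
  ∫ 3x^2 dx = x^3
  ∫ 2x dx = x^2
  ∫ 3 dx = 3x
F(x) = -2x^4 + x^3 + x^2 + 3x + C


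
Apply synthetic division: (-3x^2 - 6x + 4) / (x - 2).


Synthetic division with c = 2. Coefficients: -3, -6, 4
Bring down -3.
  -3 * 2 = -6; -6 - 6 = -12
  -12 * 2 = -24; -24 + 4 = -20
Quotient: -3x - 12, Remainder: -20


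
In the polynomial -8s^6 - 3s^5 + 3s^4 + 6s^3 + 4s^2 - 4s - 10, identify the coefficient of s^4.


Read off the coefficient of s^4: 3


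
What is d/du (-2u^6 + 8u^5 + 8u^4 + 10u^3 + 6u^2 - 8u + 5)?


Apply the power rule term by term:
  d/du(-2u^6) = -12u^5
  d/du(8u^5) = 40u^4
  d/du(8u^4) = 32u^3
  d/du(10u^3) = 30u^2
  d/du(6u^2) = 12u
  d/du(-8u) = -8
  d/du(5) = 0
p'(u) = -12u^5 + 40u^4 + 32u^3 + 30u^2 + 12u - 8


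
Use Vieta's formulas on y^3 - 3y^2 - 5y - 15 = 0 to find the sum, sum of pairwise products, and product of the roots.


Monic cubic y^3+by^2+cy+d=0: sum=-b, pairwise sum=c, product=-d.
b=-3, c=-5, d=-15
r1+r2+r3 = 3
r1r2+r1r3+r2r3 = -5
r1r2r3 = 15


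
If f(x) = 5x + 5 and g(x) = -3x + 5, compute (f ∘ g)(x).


Substitute g(x) into f:
f(g(x)) = 5*(-3x + 5) + 5
Expand and combine: -15x + 30


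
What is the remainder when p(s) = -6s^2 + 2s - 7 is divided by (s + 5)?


By the Remainder Theorem, the remainder equals p(-5):
  -6*(-5)^2 = -150
  2*(-5)^1 = -10
  constant: -7
Sum: -150 - 10 - 7 = -167


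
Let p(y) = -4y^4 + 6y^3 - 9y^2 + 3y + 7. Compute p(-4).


Using direct substitution:
  -4 * (-4)^4 = -1024
  6 * (-4)^3 = -384
  -9 * (-4)^2 = -144
  3 * (-4)^1 = -12
  constant: 7
Sum = -1024 - 384 - 144 - 12 + 7 = -1557


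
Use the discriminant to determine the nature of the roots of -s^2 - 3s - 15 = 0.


D = b^2 - 4ac = (-3)^2 - 4(-1)(-15) = 9 - 60 = -51
Since D < 0: two complex conjugate roots (no real roots)


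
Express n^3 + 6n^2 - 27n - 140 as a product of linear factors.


Try integer roots (divisors of -140). n=-7: p(-7)=0.
Divide out (n + 7): quotient is n^2 - n - 20.
Factor the quadratic: (n + 4)(n - 5)
Result: (n + 7)(n + 4)(n - 5)


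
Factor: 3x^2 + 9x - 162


Roots satisfy r1 + r2 = -b/a = -3 and r1*r2 = c/a = -54.
So r1 = -9, r2 = 6.
3x^2 + 9x - 162 = 3(x - r1)(x - r2) = 3(x + 9)(x - 6)


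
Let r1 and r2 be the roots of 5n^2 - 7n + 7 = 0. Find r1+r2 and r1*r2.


For an^2+bn+c=0: sum = -b/a, product = c/a.
a=5, b=-7, c=7
Sum = -(-7)/5 = 7/5
Product = (7)/5 = 7/5


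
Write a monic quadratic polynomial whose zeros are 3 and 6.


p(x) = (x - 3)(x - 6)
Expand: x^2 - 9x + 18


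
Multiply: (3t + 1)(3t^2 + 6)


Distribute each term of the first polynomial:
  (3t)(3t^2 + 6) = 9t^3 + 18t
  (1)(3t^2 + 6) = 3t^2 + 6
Sum: 9t^3 + 3t^2 + 18t + 6


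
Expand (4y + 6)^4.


Expand (4y + 6)^4 by repeated multiplication:
  (4y + 6)^2 = 16y^2 + 48y + 36
  (4y + 6)^3 = 64y^3 + 288y^2 + 432y + 216
= 256y^4 + 1536y^3 + 3456y^2 + 3456y + 1296


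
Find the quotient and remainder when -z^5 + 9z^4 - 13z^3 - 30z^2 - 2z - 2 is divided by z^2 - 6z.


(-z^5 + 9z^4 - 13z^3 - 30z^2 - 2z - 2) / (z^2 - 6z)
Step 1: -z^3 * (z^2 - 6z) = -z^5 + 6z^4; subtract.
Step 2: 3z^2 * (z^2 - 6z) = 3z^4 - 18z^3; subtract.
Step 3: 5z * (z^2 - 6z) = 5z^3 - 30z^2; subtract.
Step 4: 0 * (z^2 - 6z) = 0; subtract.
Quotient: -z^3 + 3z^2 + 5z, Remainder: -2z - 2


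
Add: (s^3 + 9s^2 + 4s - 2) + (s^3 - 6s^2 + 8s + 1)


Align terms by degree and add:
  s^3 + 9s^2 + 4s - 2
+ s^3 - 6s^2 + 8s + 1
= 2s^3 + 3s^2 + 12s - 1


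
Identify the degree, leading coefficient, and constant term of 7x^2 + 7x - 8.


Highest power of x is 2, with coefficient 7. Constant term is -8.
Degree = 2, leading coefficient = 7, constant term = -8


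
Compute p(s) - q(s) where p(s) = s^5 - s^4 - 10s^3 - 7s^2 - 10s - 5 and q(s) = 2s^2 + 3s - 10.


Distribute the minus sign:
  (s^5 - s^4 - 10s^3 - 7s^2 - 10s - 5)
- (2s^2 + 3s - 10)
Negate second polynomial: -2s^2 - 3s + 10
Add: s^5 - s^4 - 10s^3 - 9s^2 - 13s + 5


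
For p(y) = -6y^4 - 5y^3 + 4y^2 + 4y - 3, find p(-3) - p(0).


p(-3) = -330
p(0) = -3
p(-3) - p(0) = -330 + 3 = -327


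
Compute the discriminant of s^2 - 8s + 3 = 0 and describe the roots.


D = b^2 - 4ac = (-8)^2 - 4(1)(3) = 64 - 12 = 52
Since D > 0: two distinct irrational roots


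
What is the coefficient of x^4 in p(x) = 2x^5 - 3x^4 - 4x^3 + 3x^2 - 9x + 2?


Read off the coefficient of x^4: -3


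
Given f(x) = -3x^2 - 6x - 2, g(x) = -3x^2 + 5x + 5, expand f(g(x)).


Substitute g(x) into f:
f(g(x)) = -3*(-3x^2 + 5x + 5)^2 + (-6)*(-3x^2 + 5x + 5) + (-2)
(-3x^2 + 5x + 5)^2 = 9x^4 - 30x^3 - 5x^2 + 50x + 25
Expand and combine: -27x^4 + 90x^3 + 33x^2 - 180x - 107


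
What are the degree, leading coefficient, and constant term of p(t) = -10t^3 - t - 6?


Highest power of t is 3, with coefficient -10. Constant term is -6.
Degree = 3, leading coefficient = -10, constant term = -6


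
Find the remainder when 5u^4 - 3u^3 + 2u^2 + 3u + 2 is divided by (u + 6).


By the Remainder Theorem, the remainder equals p(-6):
  5*(-6)^4 = 6480
  -3*(-6)^3 = 648
  2*(-6)^2 = 72
  3*(-6)^1 = -18
  constant: 2
Sum: 6480 + 648 + 72 - 18 + 2 = 7184


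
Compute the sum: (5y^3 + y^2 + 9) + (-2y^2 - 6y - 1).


Align terms by degree and add:
  5y^3 + y^2 + 9
  -2y^2 - 6y - 1
= 5y^3 - y^2 - 6y + 8


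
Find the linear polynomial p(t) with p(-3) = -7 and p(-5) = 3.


p(t) = mt + b. Using p(-3)=-7, p(-5)=3:
m = (-7 - 3)/(-3 + 5) = -10/2 = -5
b = -7 - m*(-3) = -7 - 15 = -22
p(t) = -5t - 22


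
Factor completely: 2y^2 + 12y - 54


Roots satisfy r1 + r2 = -b/a = -6 and r1*r2 = c/a = -27.
So r1 = 3, r2 = -9.
2y^2 + 12y - 54 = 2(y - r1)(y - r2) = 2(y - 3)(y + 9)


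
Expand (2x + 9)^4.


Expand (2x + 9)^4 by repeated multiplication:
  (2x + 9)^2 = 4x^2 + 36x + 81
  (2x + 9)^3 = 8x^3 + 108x^2 + 486x + 729
= 16x^4 + 288x^3 + 1944x^2 + 5832x + 6561


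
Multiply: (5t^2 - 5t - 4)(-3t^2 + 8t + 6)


Distribute each term of the first polynomial:
  (5t^2)(-3t^2 + 8t + 6) = -15t^4 + 40t^3 + 30t^2
  (-5t)(-3t^2 + 8t + 6) = 15t^3 - 40t^2 - 30t
  (-4)(-3t^2 + 8t + 6) = 12t^2 - 32t - 24
Sum: -15t^4 + 55t^3 + 2t^2 - 62t - 24


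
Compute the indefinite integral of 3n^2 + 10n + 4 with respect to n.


Reverse power rule on each term:
  ∫ 3n^2 dn = n^3
  ∫ 10n dn = 5n^2
  ∫ 4 dn = 4n
F(n) = n^3 + 5n^2 + 4n + C


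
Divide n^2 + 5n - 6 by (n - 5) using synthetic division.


Synthetic division with c = 5. Coefficients: 1, 5, -6
Bring down 1.
  1 * 5 = 5; 5 + 5 = 10
  10 * 5 = 50; 50 - 6 = 44
Quotient: n + 10, Remainder: 44


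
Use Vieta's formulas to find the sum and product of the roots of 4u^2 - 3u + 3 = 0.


For au^2+bu+c=0: sum = -b/a, product = c/a.
a=4, b=-3, c=3
Sum = -(-3)/4 = 3/4
Product = (3)/4 = 3/4


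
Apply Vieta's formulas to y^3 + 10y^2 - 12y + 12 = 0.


Monic cubic y^3+by^2+cy+d=0: sum=-b, pairwise sum=c, product=-d.
b=10, c=-12, d=12
r1+r2+r3 = -10
r1r2+r1r3+r2r3 = -12
r1r2r3 = -12


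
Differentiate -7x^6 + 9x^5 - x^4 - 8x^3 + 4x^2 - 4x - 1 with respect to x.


Apply the power rule term by term:
  d/dx(-7x^6) = -42x^5
  d/dx(9x^5) = 45x^4
  d/dx(-x^4) = -4x^3
  d/dx(-8x^3) = -24x^2
  d/dx(4x^2) = 8x
  d/dx(-4x) = -4
  d/dx(-1) = 0
p'(x) = -42x^5 + 45x^4 - 4x^3 - 24x^2 + 8x - 4


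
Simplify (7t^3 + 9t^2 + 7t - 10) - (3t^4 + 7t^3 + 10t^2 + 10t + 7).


Distribute the minus sign:
  (7t^3 + 9t^2 + 7t - 10)
- (3t^4 + 7t^3 + 10t^2 + 10t + 7)
Negate second polynomial: -3t^4 - 7t^3 - 10t^2 - 10t - 7
Add: -3t^4 - t^2 - 3t - 17


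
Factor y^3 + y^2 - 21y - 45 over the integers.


Try integer roots (divisors of -45). y=5: p(5)=0.
Divide out (y - 5): quotient is y^2 + 6y + 9.
Factor the quadratic: (y + 3)(y + 3)
Result: (y - 5)(y + 3)(y + 3)


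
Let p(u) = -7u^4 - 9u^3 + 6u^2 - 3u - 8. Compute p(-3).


Using direct substitution:
  -7 * (-3)^4 = -567
  -9 * (-3)^3 = 243
  6 * (-3)^2 = 54
  -3 * (-3)^1 = 9
  constant: -8
Sum = -567 + 243 + 54 + 9 - 8 = -269


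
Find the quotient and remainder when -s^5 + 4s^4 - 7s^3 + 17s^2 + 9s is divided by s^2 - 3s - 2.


(-s^5 + 4s^4 - 7s^3 + 17s^2 + 9s) / (s^2 - 3s - 2)
Step 1: -s^3 * (s^2 - 3s - 2) = -s^5 + 3s^4 + 2s^3; subtract.
Step 2: s^2 * (s^2 - 3s - 2) = s^4 - 3s^3 - 2s^2; subtract.
Step 3: -6s * (s^2 - 3s - 2) = -6s^3 + 18s^2 + 12s; subtract.
Step 4: 1 * (s^2 - 3s - 2) = s^2 - 3s - 2; subtract.
Quotient: -s^3 + s^2 - 6s + 1, Remainder: 2


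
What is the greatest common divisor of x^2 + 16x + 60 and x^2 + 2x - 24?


Factor each:
  x^2 + 16x + 60 = (x + 6)(x + 10)
  x^2 + 2x - 24 = (x + 6)(x - 4)
Common monic factor: x + 6


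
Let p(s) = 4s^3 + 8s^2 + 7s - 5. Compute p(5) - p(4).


p(5) = 730
p(4) = 407
p(5) - p(4) = 730 - 407 = 323


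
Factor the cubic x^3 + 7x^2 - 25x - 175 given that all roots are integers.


Try integer roots (divisors of -175). x=5: p(5)=0.
Divide out (x - 5): quotient is x^2 + 12x + 35.
Factor the quadratic: (x + 5)(x + 7)
Result: (x - 5)(x + 5)(x + 7)


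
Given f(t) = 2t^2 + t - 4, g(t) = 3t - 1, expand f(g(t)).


Substitute g(t) into f:
f(g(t)) = 2*(3t - 1)^2 + 1*(3t - 1) + (-4)
(3t - 1)^2 = 9t^2 - 6t + 1
Expand and combine: 18t^2 - 9t - 3


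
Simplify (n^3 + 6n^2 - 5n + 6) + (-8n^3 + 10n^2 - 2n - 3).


Align terms by degree and add:
  n^3 + 6n^2 - 5n + 6
  -8n^3 + 10n^2 - 2n - 3
= -7n^3 + 16n^2 - 7n + 3


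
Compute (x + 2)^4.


Expand (x + 2)^4 by repeated multiplication:
  (x + 2)^2 = x^2 + 4x + 4
  (x + 2)^3 = x^3 + 6x^2 + 12x + 8
= x^4 + 8x^3 + 24x^2 + 32x + 16


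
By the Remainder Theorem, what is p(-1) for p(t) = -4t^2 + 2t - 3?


By the Remainder Theorem, the remainder equals p(-1):
  -4*(-1)^2 = -4
  2*(-1)^1 = -2
  constant: -3
Sum: -4 - 2 - 3 = -9


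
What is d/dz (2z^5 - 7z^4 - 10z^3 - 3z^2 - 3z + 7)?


Apply the power rule term by term:
  d/dz(2z^5) = 10z^4
  d/dz(-7z^4) = -28z^3
  d/dz(-10z^3) = -30z^2
  d/dz(-3z^2) = -6z
  d/dz(-3z) = -3
  d/dz(7) = 0
p'(z) = 10z^4 - 28z^3 - 30z^2 - 6z - 3


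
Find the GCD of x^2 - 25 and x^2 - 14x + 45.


Factor each:
  x^2 - 25 = (x - 5)(x + 5)
  x^2 - 14x + 45 = (x - 5)(x - 9)
Common monic factor: x - 5


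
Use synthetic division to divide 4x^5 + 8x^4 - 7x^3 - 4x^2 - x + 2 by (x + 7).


Synthetic division with c = -7. Coefficients: 4, 8, -7, -4, -1, 2
Bring down 4.
  4 * -7 = -28; -28 + 8 = -20
  -20 * -7 = 140; 140 - 7 = 133
  133 * -7 = -931; -931 - 4 = -935
  -935 * -7 = 6545; 6545 - 1 = 6544
  6544 * -7 = -45808; -45808 + 2 = -45806
Quotient: 4x^4 - 20x^3 + 133x^2 - 935x + 6544, Remainder: -45806


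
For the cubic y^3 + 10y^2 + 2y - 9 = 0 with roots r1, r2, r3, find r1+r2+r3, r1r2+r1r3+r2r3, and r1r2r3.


Monic cubic y^3+by^2+cy+d=0: sum=-b, pairwise sum=c, product=-d.
b=10, c=2, d=-9
r1+r2+r3 = -10
r1r2+r1r3+r2r3 = 2
r1r2r3 = 9


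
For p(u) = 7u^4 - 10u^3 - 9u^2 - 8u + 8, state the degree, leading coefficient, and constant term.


Highest power of u is 4, with coefficient 7. Constant term is 8.
Degree = 4, leading coefficient = 7, constant term = 8


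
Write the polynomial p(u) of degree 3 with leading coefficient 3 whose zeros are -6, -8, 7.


p(u) = 3(u + 6)(u + 8)(u - 7)
Expand: 3u^3 + 21u^2 - 150u - 1008


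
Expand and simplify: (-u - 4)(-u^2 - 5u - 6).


Distribute each term of the first polynomial:
  (-u)(-u^2 - 5u - 6) = u^3 + 5u^2 + 6u
  (-4)(-u^2 - 5u - 6) = 4u^2 + 20u + 24
Sum: u^3 + 9u^2 + 26u + 24
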